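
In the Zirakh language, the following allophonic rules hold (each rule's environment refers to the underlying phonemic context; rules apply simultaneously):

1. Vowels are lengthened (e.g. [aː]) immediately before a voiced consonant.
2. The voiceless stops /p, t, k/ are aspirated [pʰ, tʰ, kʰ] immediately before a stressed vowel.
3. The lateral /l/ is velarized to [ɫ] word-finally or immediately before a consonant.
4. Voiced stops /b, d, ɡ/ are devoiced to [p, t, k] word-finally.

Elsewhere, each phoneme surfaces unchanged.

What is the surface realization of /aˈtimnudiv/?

/a/ — word-initial; rule 1 does not apply here → [a].
Rule 2 applies to /t/ (between /a/ and /i/: immediately before a stressed vowel) → [tʰ].
/i/ meets the environment for rule 1 (before a voiced consonant) → [iː].
/m/ (between /i/ and /n/) is unaffected → [m].
/n/ (between /m/ and /u/): no rule targets it → [n].
/u/ (between /n/ and /d/) occurs before a voiced consonant → [uː] by rule 1.
/d/ (between /u/ and /i/) is in the target of rule 4 but the environment (word-finally) is not met → [d].
/i/ meets the environment for rule 1 (before a voiced consonant) → [iː].
/v/ (word-final): no rule targets it → [v].

[aˈtʰiːmnuːdiːv]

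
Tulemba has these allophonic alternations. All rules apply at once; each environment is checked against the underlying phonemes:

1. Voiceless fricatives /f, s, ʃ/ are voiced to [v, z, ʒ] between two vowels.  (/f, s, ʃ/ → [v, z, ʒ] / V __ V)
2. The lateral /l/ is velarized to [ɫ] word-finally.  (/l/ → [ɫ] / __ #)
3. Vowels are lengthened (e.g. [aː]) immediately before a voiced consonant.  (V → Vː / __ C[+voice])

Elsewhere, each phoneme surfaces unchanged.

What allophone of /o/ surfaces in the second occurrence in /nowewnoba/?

[oː]

/o/ (between /n/ and /b/): before a voiced consonant, so rule 3 applies → [oː].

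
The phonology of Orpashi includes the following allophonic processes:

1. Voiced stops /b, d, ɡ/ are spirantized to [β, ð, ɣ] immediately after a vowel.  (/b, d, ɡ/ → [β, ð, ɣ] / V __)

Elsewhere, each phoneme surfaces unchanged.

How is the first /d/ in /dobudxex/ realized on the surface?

/d/ — word-initial; rule 1 does not apply here → [d].

[d]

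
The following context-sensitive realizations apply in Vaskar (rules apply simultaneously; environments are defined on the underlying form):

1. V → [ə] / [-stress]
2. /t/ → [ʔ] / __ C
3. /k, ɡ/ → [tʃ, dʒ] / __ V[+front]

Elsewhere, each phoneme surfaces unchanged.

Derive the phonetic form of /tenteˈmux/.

/t/ (word-initial) is in the target of rule 2 but the environment (immediately before a consonant) is not met → [t].
/e/ — between /t/ and /n/, in an unstressed syllable — surfaces as [ə] (rule 1).
/n/ (between /e/ and /t/) is unaffected → [n].
/t/ (between /n/ and /e/) fails the environment for rule 2, so it stays [t].
/e/ (between /t/ and /m/) occurs in an unstressed syllable → [ə] by rule 1.
/m/ — not in any rule's target class → [m].
/u/ (between /m/ and /x/) is in the target of rule 1 but the environment (in an unstressed syllable) is not met → [u].
/x/ (word-final) is unaffected → [x].

[təntəˈmux]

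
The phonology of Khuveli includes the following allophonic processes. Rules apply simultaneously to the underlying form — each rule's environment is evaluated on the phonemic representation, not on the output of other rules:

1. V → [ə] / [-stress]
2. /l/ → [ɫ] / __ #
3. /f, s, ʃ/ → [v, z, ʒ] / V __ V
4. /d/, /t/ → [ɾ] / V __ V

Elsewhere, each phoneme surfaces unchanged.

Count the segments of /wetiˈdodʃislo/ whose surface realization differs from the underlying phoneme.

Segments that undergo a rule: /e/ → [ə] (rule 1); /t/ → [ɾ] (rule 4); /i/ → [ə] (rule 1); /d/ → [ɾ] (rule 4); /i/ → [ə] (rule 1); /o/ → [ə] (rule 1).
All other segments surface unchanged.

6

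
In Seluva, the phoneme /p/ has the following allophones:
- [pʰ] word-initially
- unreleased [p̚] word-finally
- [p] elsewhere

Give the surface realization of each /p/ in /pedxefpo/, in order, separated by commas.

[pʰ], [p]

Occurrence 1 (position 1): word-initially → [pʰ].
Occurrence 2 (position 7): no conditioning environment matches → elsewhere allophone [p].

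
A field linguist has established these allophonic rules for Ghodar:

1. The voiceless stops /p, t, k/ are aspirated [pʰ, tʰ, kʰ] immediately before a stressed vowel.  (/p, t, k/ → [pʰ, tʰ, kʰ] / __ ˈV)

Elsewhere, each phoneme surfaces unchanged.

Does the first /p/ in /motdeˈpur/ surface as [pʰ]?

Yes

/p/ — between /e/ and /u/, immediately before a stressed vowel — surfaces as [pʰ] (rule 1).
The actual realization is [pʰ], which matches [pʰ].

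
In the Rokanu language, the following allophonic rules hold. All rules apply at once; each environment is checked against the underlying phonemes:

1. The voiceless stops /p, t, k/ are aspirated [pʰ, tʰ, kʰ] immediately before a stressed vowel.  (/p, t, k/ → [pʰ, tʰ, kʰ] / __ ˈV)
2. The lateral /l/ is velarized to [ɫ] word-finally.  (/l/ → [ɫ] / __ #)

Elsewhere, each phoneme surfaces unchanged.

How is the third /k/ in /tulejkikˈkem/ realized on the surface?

/k/ (between /k/ and /e/): immediately before a stressed vowel, so rule 1 applies → [kʰ].

[kʰ]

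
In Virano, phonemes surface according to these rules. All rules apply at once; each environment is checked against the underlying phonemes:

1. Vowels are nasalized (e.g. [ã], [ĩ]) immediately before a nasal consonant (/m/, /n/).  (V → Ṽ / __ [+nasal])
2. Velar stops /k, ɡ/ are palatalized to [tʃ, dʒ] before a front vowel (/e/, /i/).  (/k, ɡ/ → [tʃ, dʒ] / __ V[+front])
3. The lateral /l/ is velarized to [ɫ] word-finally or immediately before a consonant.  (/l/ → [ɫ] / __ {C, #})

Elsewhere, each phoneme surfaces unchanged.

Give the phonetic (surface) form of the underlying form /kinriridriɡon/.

[tʃĩnriridriɡõn]

Rule 2 applies to /k/ (word-initial: before a front vowel) → [tʃ].
/i/ meets the environment for rule 1 (before a nasal consonant) → [ĩ].
/n/ (between /i/ and /r/) is unaffected → [n].
/r/ (between /n/ and /i/): no rule targets it → [r].
/i/ (between /r/ and /r/): rule 1 targets it, but not before a nasal consonant → unchanged [i].
/r/ (between /i/ and /i/): no rule targets it → [r].
/i/ (between /r/ and /d/) is in the target of rule 1 but the environment (before a nasal consonant) is not met → [i].
/d/ (between /i/ and /r/): no rule targets it → [d].
/r/ (between /d/ and /i/) is unaffected → [r].
/i/ (between /r/ and /ɡ/): rule 1 targets it, but not before a nasal consonant → unchanged [i].
/ɡ/ (between /i/ and /o/) is in the target of rule 2 but the environment (before a front vowel) is not met → [ɡ].
/o/ (between /ɡ/ and /n/): before a nasal consonant, so rule 1 applies → [õ].
/n/ (word-final): no rule targets it → [n].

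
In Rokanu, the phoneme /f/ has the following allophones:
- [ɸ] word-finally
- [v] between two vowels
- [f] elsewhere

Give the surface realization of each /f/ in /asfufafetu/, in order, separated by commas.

[f], [v], [v]

Occurrence 1 (position 3): no conditioning environment matches → elsewhere allophone [f].
Occurrence 2 (position 5): between two vowels → [v].
Occurrence 3 (position 7): between two vowels → [v].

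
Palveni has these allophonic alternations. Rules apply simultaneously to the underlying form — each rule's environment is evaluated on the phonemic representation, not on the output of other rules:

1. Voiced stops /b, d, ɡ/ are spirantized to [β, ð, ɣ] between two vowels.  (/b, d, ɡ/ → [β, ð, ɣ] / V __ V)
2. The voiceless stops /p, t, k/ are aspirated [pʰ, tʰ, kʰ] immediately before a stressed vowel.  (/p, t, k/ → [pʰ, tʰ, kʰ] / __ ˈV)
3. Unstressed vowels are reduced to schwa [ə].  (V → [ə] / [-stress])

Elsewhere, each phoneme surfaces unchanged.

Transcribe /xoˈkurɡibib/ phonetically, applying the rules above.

/x/ (word-initial) is unaffected → [x].
/o/ — between /x/ and /k/, in an unstressed syllable — surfaces as [ə] (rule 3).
/k/ meets the environment for rule 2 (immediately before a stressed vowel) → [kʰ].
/u/ (between /k/ and /r/) is in the target of rule 3 but the environment (in an unstressed syllable) is not met → [u].
/r/ stays [r].
/ɡ/ (between /r/ and /i/) fails the environment for rule 1, so it stays [ɡ].
/i/ meets the environment for rule 3 (in an unstressed syllable) → [ə].
/b/ — between /i/ and /i/, between two vowels — surfaces as [β] (rule 1).
Rule 3 applies to /i/ (between /b/ and /b/: in an unstressed syllable) → [ə].
/b/ (word-final) is in the target of rule 1 but the environment (between two vowels) is not met → [b].

[xəˈkʰurɡəβəb]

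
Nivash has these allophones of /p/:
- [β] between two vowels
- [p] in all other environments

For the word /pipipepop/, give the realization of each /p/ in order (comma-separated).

Occurrence 1 (position 1): no conditioning environment matches → elsewhere allophone [p].
Occurrence 2 (position 3): between two vowels → [β].
Occurrence 3 (position 5): between two vowels → [β].
Occurrence 4 (position 7): between two vowels → [β].
Occurrence 5 (position 9): no conditioning environment matches → elsewhere allophone [p].

[p], [β], [β], [β], [p]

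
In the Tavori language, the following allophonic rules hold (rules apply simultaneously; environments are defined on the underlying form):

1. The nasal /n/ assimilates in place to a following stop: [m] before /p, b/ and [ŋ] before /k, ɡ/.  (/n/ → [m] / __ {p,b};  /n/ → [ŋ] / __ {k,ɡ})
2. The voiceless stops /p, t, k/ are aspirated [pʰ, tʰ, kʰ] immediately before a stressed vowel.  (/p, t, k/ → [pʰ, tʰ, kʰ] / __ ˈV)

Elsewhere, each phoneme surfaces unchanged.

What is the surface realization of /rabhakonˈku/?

/r/ (word-initial): no rule targets it → [r].
/a/ (between /r/ and /b/) is unaffected → [a].
/b/ (between /a/ and /h/): no rule targets it → [b].
/h/ (between /b/ and /a/): no rule targets it → [h].
/a/ stays [a].
/k/ (between /a/ and /o/) fails the environment for rule 2, so it stays [k].
/o/ (between /k/ and /n/) is unaffected → [o].
/n/ — between /o/ and /k/, before a labial or velar stop — surfaces as [ŋ] (rule 1).
Rule 2 applies to /k/ (between /n/ and /u/: immediately before a stressed vowel) → [kʰ].
/u/ (word-final) is unaffected → [u].

[rabhakoŋˈkʰu]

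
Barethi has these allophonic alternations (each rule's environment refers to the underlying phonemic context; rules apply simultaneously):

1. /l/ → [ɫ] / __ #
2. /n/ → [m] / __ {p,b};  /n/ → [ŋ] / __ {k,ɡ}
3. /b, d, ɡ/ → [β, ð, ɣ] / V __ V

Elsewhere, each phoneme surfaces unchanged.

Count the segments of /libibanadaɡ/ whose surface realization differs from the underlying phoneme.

3

Segments that undergo a rule: /b/ → [β] (rule 3); /b/ → [β] (rule 3); /d/ → [ð] (rule 3).
All other segments surface unchanged.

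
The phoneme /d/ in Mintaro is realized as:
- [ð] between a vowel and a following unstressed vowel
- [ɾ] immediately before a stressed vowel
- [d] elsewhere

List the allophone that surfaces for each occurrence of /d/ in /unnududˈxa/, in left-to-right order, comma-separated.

Occurrence 1 (position 5): between a vowel and a following unstressed vowel → [ð].
Occurrence 2 (position 7): no conditioning environment matches → elsewhere allophone [d].

[ð], [d]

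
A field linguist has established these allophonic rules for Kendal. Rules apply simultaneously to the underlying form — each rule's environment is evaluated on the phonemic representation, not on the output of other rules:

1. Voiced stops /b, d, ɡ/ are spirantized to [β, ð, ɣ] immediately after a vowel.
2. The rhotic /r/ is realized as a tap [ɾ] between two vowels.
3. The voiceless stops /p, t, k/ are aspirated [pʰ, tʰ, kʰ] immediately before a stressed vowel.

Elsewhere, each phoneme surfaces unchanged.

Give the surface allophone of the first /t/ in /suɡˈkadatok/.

/t/ (between /a/ and /o/): rule 3 targets it, but not immediately before a stressed vowel → unchanged [t].

[t]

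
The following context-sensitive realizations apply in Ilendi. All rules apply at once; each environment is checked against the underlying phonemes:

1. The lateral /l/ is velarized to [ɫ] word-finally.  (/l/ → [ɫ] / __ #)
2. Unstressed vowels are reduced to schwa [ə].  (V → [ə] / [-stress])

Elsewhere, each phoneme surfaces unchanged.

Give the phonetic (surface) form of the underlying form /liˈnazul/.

/l/ (word-initial) fails the environment for rule 1, so it stays [l].
/i/ (between /l/ and /n/) occurs in an unstressed syllable → [ə] by rule 2.
/n/ stays [n].
/a/ (between /n/ and /z/) fails the environment for rule 2, so it stays [a].
/z/ — not in any rule's target class → [z].
Rule 2 applies to /u/ (between /z/ and /l/: in an unstressed syllable) → [ə].
Rule 1 applies to /l/ (word-final: word-finally) → [ɫ].

[ləˈnazəɫ]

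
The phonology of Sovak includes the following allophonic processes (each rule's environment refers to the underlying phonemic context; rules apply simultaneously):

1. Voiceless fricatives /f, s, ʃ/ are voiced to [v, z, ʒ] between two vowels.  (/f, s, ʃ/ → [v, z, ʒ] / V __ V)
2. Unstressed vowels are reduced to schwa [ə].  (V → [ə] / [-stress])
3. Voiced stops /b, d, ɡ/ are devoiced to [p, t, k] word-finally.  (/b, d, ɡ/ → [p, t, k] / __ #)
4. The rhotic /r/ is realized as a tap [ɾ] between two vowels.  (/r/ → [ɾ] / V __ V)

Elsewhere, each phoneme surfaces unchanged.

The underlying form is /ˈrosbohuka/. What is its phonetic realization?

[ˈrosbəhəkə]

/r/ (word-initial) fails the environment for rule 4, so it stays [r].
/o/ (between /r/ and /s/) is in the target of rule 2 but the environment (in an unstressed syllable) is not met → [o].
/s/ (between /o/ and /b/): rule 1 targets it, but not between two vowels → unchanged [s].
/b/ (between /s/ and /o/) fails the environment for rule 3, so it stays [b].
/o/ — between /b/ and /h/, in an unstressed syllable — surfaces as [ə] (rule 2).
/h/ (between /o/ and /u/): no rule targets it → [h].
/u/ (between /h/ and /k/) occurs in an unstressed syllable → [ə] by rule 2.
/k/ — not in any rule's target class → [k].
Rule 2 applies to /a/ (word-final: in an unstressed syllable) → [ə].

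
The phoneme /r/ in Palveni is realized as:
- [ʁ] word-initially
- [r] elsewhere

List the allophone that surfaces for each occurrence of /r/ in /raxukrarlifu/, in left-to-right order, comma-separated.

Occurrence 1 (position 1): word-initially → [ʁ].
Occurrence 2 (position 6): no conditioning environment matches → elsewhere allophone [r].
Occurrence 3 (position 8): no conditioning environment matches → elsewhere allophone [r].

[ʁ], [r], [r]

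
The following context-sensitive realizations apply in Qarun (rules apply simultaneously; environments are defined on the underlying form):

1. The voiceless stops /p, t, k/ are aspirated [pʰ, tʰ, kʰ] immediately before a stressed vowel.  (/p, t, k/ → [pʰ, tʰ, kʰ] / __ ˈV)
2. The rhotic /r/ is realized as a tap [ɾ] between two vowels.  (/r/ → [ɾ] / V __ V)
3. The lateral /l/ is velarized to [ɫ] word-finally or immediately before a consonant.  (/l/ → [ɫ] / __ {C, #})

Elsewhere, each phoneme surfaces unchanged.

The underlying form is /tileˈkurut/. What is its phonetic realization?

/t/ (word-initial) fails the environment for rule 1, so it stays [t].
/i/ (between /t/ and /l/) is unaffected → [i].
/l/ (between /i/ and /e/) fails the environment for rule 3, so it stays [l].
/e/ — not in any rule's target class → [e].
/k/ — between /e/ and /u/, immediately before a stressed vowel — surfaces as [kʰ] (rule 1).
/u/ (between /k/ and /r/): no rule targets it → [u].
/r/ (between /u/ and /u/): between two vowels, so rule 2 applies → [ɾ].
/u/ — not in any rule's target class → [u].
/t/ — word-final; rule 1 does not apply here → [t].

[tileˈkʰuɾut]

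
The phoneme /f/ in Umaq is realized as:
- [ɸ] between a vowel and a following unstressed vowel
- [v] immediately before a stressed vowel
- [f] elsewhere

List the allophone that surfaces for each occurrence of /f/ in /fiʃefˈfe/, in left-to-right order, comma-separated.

Occurrence 1 (position 1): no conditioning environment matches → elsewhere allophone [f].
Occurrence 2 (position 5): no conditioning environment matches → elsewhere allophone [f].
Occurrence 3 (position 6): immediately before a stressed vowel → [v].

[f], [f], [v]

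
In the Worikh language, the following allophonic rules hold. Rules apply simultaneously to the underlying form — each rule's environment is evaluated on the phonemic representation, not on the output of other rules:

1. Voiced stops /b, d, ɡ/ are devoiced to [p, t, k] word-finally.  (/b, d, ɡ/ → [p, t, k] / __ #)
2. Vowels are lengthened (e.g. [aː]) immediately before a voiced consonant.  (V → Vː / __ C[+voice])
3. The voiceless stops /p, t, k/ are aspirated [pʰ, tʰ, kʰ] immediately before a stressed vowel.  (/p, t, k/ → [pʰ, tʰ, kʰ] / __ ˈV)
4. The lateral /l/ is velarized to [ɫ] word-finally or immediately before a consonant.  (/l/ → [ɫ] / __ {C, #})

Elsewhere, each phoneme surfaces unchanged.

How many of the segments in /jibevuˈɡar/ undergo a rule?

Segments that undergo a rule: /i/ → [iː] (rule 2); /e/ → [eː] (rule 2); /u/ → [uː] (rule 2); /a/ → [aː] (rule 2).
All other segments surface unchanged.

4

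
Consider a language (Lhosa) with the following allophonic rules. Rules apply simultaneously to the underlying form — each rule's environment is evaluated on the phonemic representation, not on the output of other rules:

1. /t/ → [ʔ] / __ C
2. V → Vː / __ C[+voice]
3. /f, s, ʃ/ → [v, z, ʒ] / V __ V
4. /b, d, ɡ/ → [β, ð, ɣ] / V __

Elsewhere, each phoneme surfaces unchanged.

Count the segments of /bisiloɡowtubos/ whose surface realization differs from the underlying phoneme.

7

Segments that undergo a rule: /s/ → [z] (rule 3); /i/ → [iː] (rule 2); /o/ → [oː] (rule 2); /ɡ/ → [ɣ] (rule 4); /o/ → [oː] (rule 2); /u/ → [uː] (rule 2); /b/ → [β] (rule 4).
All other segments surface unchanged.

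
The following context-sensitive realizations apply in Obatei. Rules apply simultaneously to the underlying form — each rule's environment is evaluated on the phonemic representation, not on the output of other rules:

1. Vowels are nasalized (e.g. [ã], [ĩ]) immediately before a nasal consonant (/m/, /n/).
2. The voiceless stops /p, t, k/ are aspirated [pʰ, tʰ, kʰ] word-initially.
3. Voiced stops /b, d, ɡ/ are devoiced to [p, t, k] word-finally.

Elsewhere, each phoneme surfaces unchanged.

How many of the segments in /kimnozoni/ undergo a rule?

3

Segments that undergo a rule: /k/ → [kʰ] (rule 2); /i/ → [ĩ] (rule 1); /o/ → [õ] (rule 1).
All other segments surface unchanged.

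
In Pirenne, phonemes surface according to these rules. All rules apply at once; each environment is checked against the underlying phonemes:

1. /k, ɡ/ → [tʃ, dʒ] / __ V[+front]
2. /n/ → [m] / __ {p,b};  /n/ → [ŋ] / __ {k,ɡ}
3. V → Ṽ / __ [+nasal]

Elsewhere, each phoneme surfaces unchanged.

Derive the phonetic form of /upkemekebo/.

[uptʃẽmetʃebo]

/u/ (word-initial) fails the environment for rule 3, so it stays [u].
/p/ — not in any rule's target class → [p].
Rule 1 applies to /k/ (between /p/ and /e/: before a front vowel) → [tʃ].
/e/ meets the environment for rule 3 (before a nasal consonant) → [ẽ].
/m/ stays [m].
/e/ (between /m/ and /k/): rule 3 targets it, but not before a nasal consonant → unchanged [e].
/k/ meets the environment for rule 1 (before a front vowel) → [tʃ].
/e/ (between /k/ and /b/) fails the environment for rule 3, so it stays [e].
/b/ (between /e/ and /o/) is unaffected → [b].
/o/ (word-final) fails the environment for rule 3, so it stays [o].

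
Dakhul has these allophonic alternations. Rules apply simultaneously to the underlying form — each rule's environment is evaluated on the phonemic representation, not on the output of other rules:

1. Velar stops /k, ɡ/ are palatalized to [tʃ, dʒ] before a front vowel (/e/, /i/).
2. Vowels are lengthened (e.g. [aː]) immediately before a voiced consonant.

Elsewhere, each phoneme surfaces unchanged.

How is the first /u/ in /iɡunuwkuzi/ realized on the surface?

/u/ — between /ɡ/ and /n/, before a voiced consonant — surfaces as [uː] (rule 2).

[uː]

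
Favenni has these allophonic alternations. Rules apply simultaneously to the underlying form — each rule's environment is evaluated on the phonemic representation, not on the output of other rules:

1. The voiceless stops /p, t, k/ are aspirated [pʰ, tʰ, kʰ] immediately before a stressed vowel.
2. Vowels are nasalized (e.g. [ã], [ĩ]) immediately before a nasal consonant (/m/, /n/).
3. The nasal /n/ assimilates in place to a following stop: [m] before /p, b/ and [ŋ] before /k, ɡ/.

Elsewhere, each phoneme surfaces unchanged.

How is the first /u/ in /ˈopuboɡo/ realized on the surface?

/u/ (between /p/ and /b/) fails the environment for rule 2, so it stays [u].

[u]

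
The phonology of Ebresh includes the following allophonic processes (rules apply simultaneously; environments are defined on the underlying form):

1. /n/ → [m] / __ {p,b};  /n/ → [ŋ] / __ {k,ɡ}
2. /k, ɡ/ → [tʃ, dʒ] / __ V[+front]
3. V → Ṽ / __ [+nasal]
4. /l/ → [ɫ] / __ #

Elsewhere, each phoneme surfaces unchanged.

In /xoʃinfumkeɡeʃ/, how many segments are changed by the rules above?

4

Segments that undergo a rule: /i/ → [ĩ] (rule 3); /u/ → [ũ] (rule 3); /k/ → [tʃ] (rule 2); /ɡ/ → [dʒ] (rule 2).
All other segments surface unchanged.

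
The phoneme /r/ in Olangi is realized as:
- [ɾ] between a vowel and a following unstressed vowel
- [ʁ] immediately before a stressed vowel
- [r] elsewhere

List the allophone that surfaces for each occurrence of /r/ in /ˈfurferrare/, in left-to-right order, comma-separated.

Occurrence 1 (position 3): no conditioning environment matches → elsewhere allophone [r].
Occurrence 2 (position 6): no conditioning environment matches → elsewhere allophone [r].
Occurrence 3 (position 7): no conditioning environment matches → elsewhere allophone [r].
Occurrence 4 (position 9): between a vowel and a following unstressed vowel → [ɾ].

[r], [r], [r], [ɾ]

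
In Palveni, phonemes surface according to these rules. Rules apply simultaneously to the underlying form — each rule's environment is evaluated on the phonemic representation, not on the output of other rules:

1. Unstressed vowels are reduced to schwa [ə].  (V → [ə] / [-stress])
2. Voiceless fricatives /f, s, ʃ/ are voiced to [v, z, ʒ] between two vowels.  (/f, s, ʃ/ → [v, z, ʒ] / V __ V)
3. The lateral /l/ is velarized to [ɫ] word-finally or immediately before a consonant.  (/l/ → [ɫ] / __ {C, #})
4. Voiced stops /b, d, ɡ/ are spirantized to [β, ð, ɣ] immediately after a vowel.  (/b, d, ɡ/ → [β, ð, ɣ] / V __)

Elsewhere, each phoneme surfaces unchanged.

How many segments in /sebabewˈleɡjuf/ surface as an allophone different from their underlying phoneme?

7

Segments that undergo a rule: /e/ → [ə] (rule 1); /b/ → [β] (rule 4); /a/ → [ə] (rule 1); /b/ → [β] (rule 4); /e/ → [ə] (rule 1); /ɡ/ → [ɣ] (rule 4); /u/ → [ə] (rule 1).
All other segments surface unchanged.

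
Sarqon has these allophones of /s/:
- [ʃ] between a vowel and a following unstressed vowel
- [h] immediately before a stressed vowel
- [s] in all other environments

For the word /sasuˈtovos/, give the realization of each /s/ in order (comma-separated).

Occurrence 1 (position 1): no conditioning environment matches → elsewhere allophone [s].
Occurrence 2 (position 3): between a vowel and a following unstressed vowel → [ʃ].
Occurrence 3 (position 9): no conditioning environment matches → elsewhere allophone [s].

[s], [ʃ], [s]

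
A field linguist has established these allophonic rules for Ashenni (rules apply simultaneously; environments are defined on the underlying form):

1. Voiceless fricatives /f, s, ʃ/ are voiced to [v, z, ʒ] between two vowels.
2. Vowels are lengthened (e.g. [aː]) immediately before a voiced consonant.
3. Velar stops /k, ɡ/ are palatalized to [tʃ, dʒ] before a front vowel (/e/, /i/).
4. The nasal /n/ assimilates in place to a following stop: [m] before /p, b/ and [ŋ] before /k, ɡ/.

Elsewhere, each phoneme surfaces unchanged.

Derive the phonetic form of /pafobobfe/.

[pavoːboːbfe]

/p/ (word-initial) is unaffected → [p].
/a/ — between /p/ and /f/; rule 2 does not apply here → [a].
/f/ (between /a/ and /o/): between two vowels, so rule 1 applies → [v].
/o/ (between /f/ and /b/): before a voiced consonant, so rule 2 applies → [oː].
/b/ (between /o/ and /o/): no rule targets it → [b].
/o/ (between /b/ and /b/): before a voiced consonant, so rule 2 applies → [oː].
/b/ (between /o/ and /f/) is unaffected → [b].
/f/ — between /b/ and /e/; rule 1 does not apply here → [f].
/e/ (word-final) fails the environment for rule 2, so it stays [e].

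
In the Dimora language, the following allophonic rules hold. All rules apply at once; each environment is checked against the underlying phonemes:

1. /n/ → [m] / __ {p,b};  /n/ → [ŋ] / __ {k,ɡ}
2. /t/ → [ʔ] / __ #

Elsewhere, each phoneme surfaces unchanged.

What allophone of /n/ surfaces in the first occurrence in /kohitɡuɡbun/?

[n]

/n/ (word-final) fails the environment for rule 1, so it stays [n].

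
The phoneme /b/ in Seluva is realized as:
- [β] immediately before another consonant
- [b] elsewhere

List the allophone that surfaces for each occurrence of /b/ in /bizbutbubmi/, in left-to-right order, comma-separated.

[b], [b], [b], [β]

Occurrence 1 (position 1): no conditioning environment matches → elsewhere allophone [b].
Occurrence 2 (position 4): no conditioning environment matches → elsewhere allophone [b].
Occurrence 3 (position 7): no conditioning environment matches → elsewhere allophone [b].
Occurrence 4 (position 9): immediately before another consonant → [β].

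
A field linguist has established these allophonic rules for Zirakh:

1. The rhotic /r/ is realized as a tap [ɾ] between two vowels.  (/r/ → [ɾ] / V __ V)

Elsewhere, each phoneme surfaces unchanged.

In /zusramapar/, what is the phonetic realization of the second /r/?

/r/ (word-final): rule 1 targets it, but not between two vowels → unchanged [r].

[r]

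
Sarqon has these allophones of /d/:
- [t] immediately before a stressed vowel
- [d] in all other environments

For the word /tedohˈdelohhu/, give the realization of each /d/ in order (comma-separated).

[d], [t]

Occurrence 1 (position 3): no conditioning environment matches → elsewhere allophone [d].
Occurrence 2 (position 6): immediately before a stressed vowel → [t].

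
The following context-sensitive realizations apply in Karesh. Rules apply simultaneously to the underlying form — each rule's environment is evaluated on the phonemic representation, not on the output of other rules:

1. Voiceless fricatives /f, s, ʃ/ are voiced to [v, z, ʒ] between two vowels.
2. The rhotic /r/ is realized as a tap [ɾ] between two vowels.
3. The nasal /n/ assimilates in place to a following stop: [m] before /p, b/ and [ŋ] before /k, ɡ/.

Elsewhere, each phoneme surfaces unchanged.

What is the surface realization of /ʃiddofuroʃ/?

/ʃ/ (word-initial) is in the target of rule 1 but the environment (between two vowels) is not met → [ʃ].
Rule 1 applies to /f/ (between /o/ and /u/: between two vowels) → [v].
/r/ — between /u/ and /o/, between two vowels — surfaces as [ɾ] (rule 2).
/ʃ/ (word-final): rule 1 targets it, but not between two vowels → unchanged [ʃ].

[ʃiddovuɾoʃ]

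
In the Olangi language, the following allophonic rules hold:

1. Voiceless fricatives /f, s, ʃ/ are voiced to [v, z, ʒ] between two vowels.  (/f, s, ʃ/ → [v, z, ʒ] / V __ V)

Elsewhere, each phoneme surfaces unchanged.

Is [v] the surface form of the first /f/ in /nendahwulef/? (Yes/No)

No

/f/ (word-final) fails the environment for rule 1, so it stays [f].
The actual realization is [f], not [v].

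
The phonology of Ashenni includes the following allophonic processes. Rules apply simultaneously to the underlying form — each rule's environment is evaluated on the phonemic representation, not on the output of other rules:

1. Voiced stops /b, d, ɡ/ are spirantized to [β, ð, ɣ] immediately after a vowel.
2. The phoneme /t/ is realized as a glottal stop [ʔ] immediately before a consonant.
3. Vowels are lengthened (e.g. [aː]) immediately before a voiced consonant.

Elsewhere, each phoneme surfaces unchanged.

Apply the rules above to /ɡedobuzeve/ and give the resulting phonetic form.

[ɡeːðoːβuːzeːve]

/ɡ/ — word-initial; rule 1 does not apply here → [ɡ].
Rule 3 applies to /e/ (between /ɡ/ and /d/: before a voiced consonant) → [eː].
/d/ (between /e/ and /o/): immediately after a vowel, so rule 1 applies → [ð].
/o/ (between /d/ and /b/) occurs before a voiced consonant → [oː] by rule 3.
/b/ (between /o/ and /u/): immediately after a vowel, so rule 1 applies → [β].
/u/ (between /b/ and /z/): before a voiced consonant, so rule 3 applies → [uː].
/e/ — between /z/ and /v/, before a voiced consonant — surfaces as [eː] (rule 3).
/e/ (word-final): rule 3 targets it, but not before a voiced consonant → unchanged [e].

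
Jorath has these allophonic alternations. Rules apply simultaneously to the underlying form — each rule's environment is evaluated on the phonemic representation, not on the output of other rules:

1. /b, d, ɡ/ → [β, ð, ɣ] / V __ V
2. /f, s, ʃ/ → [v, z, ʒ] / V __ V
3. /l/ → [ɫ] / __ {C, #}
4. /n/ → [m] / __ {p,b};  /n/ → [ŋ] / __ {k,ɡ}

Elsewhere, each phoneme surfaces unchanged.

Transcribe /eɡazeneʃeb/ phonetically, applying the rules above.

/e/ stays [e].
Rule 1 applies to /ɡ/ (between /e/ and /a/: between two vowels) → [ɣ].
/a/ (between /ɡ/ and /z/) is unaffected → [a].
/z/ (between /a/ and /e/): no rule targets it → [z].
/e/ (between /z/ and /n/) is unaffected → [e].
/n/ (between /e/ and /e/): rule 4 targets it, but not before a labial or velar stop → unchanged [n].
/e/ stays [e].
/ʃ/ (between /e/ and /e/): between two vowels, so rule 2 applies → [ʒ].
/e/ (between /ʃ/ and /b/): no rule targets it → [e].
/b/ (word-final) fails the environment for rule 1, so it stays [b].

[eɣazeneʒeb]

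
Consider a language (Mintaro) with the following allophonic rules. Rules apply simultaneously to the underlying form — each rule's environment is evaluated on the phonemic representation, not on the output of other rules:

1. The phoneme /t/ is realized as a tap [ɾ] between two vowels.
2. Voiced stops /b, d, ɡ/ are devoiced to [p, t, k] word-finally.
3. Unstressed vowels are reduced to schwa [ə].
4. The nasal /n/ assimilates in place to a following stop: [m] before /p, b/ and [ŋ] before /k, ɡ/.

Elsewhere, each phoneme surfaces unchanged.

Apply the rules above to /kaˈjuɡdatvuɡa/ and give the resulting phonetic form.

[kəˈjuɡdətvəɡə]

/k/ — not in any rule's target class → [k].
/a/ meets the environment for rule 3 (in an unstressed syllable) → [ə].
/j/ (between /a/ and /u/): no rule targets it → [j].
/u/ (between /j/ and /ɡ/) fails the environment for rule 3, so it stays [u].
/ɡ/ (between /u/ and /d/) is in the target of rule 2 but the environment (word-finally) is not met → [ɡ].
/d/ (between /ɡ/ and /a/) fails the environment for rule 2, so it stays [d].
Rule 3 applies to /a/ (between /d/ and /t/: in an unstressed syllable) → [ə].
/t/ (between /a/ and /v/): rule 1 targets it, but not between two vowels → unchanged [t].
/v/ — not in any rule's target class → [v].
/u/ meets the environment for rule 3 (in an unstressed syllable) → [ə].
/ɡ/ (between /u/ and /a/) is in the target of rule 2 but the environment (word-finally) is not met → [ɡ].
Rule 3 applies to /a/ (word-final: in an unstressed syllable) → [ə].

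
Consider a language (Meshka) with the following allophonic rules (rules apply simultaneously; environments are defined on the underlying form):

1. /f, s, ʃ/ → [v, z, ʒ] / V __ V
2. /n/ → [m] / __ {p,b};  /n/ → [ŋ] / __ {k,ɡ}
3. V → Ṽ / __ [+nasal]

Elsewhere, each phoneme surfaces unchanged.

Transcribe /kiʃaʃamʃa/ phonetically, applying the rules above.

[kiʒaʒãmʃa]

/k/ (word-initial) is unaffected → [k].
/i/ (between /k/ and /ʃ/): rule 3 targets it, but not before a nasal consonant → unchanged [i].
Rule 1 applies to /ʃ/ (between /i/ and /a/: between two vowels) → [ʒ].
/a/ — between /ʃ/ and /ʃ/; rule 3 does not apply here → [a].
Rule 1 applies to /ʃ/ (between /a/ and /a/: between two vowels) → [ʒ].
/a/ — between /ʃ/ and /m/, before a nasal consonant — surfaces as [ã] (rule 3).
/m/ — not in any rule's target class → [m].
/ʃ/ (between /m/ and /a/) fails the environment for rule 1, so it stays [ʃ].
/a/ (word-final) is in the target of rule 3 but the environment (before a nasal consonant) is not met → [a].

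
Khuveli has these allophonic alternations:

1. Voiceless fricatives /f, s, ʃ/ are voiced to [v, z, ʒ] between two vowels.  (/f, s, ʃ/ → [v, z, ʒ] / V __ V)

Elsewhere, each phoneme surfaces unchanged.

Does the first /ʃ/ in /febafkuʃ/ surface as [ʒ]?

No

/ʃ/ (word-final): rule 1 targets it, but not between two vowels → unchanged [ʃ].
The actual realization is [ʃ], not [ʒ].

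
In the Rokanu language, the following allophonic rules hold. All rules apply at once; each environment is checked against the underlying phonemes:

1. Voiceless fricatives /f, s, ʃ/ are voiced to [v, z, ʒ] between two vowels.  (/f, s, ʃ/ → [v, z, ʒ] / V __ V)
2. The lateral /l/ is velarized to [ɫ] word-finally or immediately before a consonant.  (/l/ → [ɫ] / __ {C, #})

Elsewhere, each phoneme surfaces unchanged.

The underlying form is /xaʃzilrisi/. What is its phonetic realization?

[xaʃziɫrizi]

/ʃ/ — between /a/ and /z/; rule 1 does not apply here → [ʃ].
Rule 2 applies to /l/ (between /i/ and /r/: word-finally or immediately before a consonant) → [ɫ].
/s/ — between /i/ and /i/, between two vowels — surfaces as [z] (rule 1).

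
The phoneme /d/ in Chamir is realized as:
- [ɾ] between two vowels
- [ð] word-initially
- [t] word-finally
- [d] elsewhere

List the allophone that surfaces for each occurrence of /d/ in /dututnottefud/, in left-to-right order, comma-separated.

[ð], [t]

Occurrence 1 (position 1): word-initially → [ð].
Occurrence 2 (position 13): word-finally → [t].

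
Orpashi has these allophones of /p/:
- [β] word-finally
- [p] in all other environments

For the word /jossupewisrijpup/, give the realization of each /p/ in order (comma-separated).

[p], [p], [β]

Occurrence 1 (position 6): no conditioning environment matches → elsewhere allophone [p].
Occurrence 2 (position 14): no conditioning environment matches → elsewhere allophone [p].
Occurrence 3 (position 16): word-finally → [β].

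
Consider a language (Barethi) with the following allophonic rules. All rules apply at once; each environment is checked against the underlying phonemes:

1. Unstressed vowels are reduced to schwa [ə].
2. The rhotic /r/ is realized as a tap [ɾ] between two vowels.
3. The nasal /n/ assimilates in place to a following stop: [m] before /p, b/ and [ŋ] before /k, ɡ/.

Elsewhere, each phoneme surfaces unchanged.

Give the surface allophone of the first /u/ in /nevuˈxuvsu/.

/u/ (between /v/ and /x/) occurs in an unstressed syllable → [ə] by rule 1.

[ə]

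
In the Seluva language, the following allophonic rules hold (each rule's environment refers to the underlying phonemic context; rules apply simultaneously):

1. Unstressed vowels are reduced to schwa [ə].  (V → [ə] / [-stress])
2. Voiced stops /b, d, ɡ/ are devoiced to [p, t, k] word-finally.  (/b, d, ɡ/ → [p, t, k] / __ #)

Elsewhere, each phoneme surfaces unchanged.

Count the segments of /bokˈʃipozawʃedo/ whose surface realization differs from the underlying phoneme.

5

Segments that undergo a rule: /o/ → [ə] (rule 1); /o/ → [ə] (rule 1); /a/ → [ə] (rule 1); /e/ → [ə] (rule 1); /o/ → [ə] (rule 1).
All other segments surface unchanged.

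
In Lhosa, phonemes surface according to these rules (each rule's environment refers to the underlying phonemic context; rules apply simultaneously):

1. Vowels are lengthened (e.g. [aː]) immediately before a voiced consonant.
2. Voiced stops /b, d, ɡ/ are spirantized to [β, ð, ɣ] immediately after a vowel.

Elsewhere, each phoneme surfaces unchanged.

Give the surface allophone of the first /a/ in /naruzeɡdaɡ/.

[aː]

/a/ meets the environment for rule 1 (before a voiced consonant) → [aː].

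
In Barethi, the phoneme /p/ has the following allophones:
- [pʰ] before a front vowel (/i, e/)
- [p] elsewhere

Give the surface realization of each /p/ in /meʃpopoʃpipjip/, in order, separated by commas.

[p], [p], [pʰ], [p], [p]

Occurrence 1 (position 4): no conditioning environment matches → elsewhere allophone [p].
Occurrence 2 (position 6): no conditioning environment matches → elsewhere allophone [p].
Occurrence 3 (position 9): before a front vowel (/i, e/) → [pʰ].
Occurrence 4 (position 11): no conditioning environment matches → elsewhere allophone [p].
Occurrence 5 (position 14): no conditioning environment matches → elsewhere allophone [p].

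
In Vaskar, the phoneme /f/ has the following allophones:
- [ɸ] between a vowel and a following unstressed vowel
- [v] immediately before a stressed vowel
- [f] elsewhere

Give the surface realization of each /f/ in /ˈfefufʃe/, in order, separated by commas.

[v], [ɸ], [f]

Occurrence 1 (position 1): immediately before a stressed vowel → [v].
Occurrence 2 (position 3): between a vowel and a following unstressed vowel → [ɸ].
Occurrence 3 (position 5): no conditioning environment matches → elsewhere allophone [f].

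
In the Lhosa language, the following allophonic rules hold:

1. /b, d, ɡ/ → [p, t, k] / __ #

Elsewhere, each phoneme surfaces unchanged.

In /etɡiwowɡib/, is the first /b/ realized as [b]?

No

/b/ meets the environment for rule 1 (word-finally) → [p].
The actual realization is [p], not [b].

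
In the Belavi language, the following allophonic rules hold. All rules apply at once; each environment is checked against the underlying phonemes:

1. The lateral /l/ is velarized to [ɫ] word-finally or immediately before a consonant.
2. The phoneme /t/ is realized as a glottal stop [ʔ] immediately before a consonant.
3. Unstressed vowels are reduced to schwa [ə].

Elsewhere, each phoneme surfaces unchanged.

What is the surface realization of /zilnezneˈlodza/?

[zəɫnəznəˈlodzə]

Rule 3 applies to /i/ (between /z/ and /l/: in an unstressed syllable) → [ə].
/l/ (between /i/ and /n/) occurs word-finally or immediately before a consonant → [ɫ] by rule 1.
/e/ meets the environment for rule 3 (in an unstressed syllable) → [ə].
/e/ meets the environment for rule 3 (in an unstressed syllable) → [ə].
/l/ — between /e/ and /o/; rule 1 does not apply here → [l].
/o/ (between /l/ and /d/) fails the environment for rule 3, so it stays [o].
Rule 3 applies to /a/ (word-final: in an unstressed syllable) → [ə].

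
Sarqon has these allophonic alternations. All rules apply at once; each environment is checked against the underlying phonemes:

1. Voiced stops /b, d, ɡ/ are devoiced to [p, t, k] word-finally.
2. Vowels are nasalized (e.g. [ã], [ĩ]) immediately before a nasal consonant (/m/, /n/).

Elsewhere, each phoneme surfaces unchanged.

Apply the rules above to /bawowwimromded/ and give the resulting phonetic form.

[bawowwĩmrõmdet]

/b/ — word-initial; rule 1 does not apply here → [b].
/a/ (between /b/ and /w/) fails the environment for rule 2, so it stays [a].
/o/ (between /w/ and /w/): rule 2 targets it, but not before a nasal consonant → unchanged [o].
/i/ (between /w/ and /m/) occurs before a nasal consonant → [ĩ] by rule 2.
/o/ meets the environment for rule 2 (before a nasal consonant) → [õ].
/d/ (between /m/ and /e/) fails the environment for rule 1, so it stays [d].
/e/ — between /d/ and /d/; rule 2 does not apply here → [e].
/d/ (word-final): word-finally, so rule 1 applies → [t].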